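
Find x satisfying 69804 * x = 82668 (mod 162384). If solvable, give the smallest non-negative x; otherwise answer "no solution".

First find gcd(69804, 162384):
162384 = 2×69804 + 22776
69804 = 3×22776 + 1476
22776 = 15×1476 + 636
1476 = 2×636 + 204
636 = 3×204 + 24
204 = 8×24 + 12
24 = 2×12 + 0
gcd = 12 and 12 | 82668, so solutions exist. Divide through by 12: 5817x ≡ 6889 (mod 13532).
Now find 5817⁻¹ mod 13532:
13532 = 2·5817 + 1898
5817 = 3·1898 + 123
1898 = 15·123 + 53
123 = 2·53 + 17
53 = 3·17 + 2
17 = 8·2 + 1
2 = 2·1 + 0
Back-substitute:
1 = 17 − 8·2
1 = −8·53 + 25·17
1 = 25·123 − 58·53
1 = −58·1898 + 895·123
1 = 895·5817 − 2743·1898
1 = −2743·13532 + 6381·5817
So 5817⁻¹ ≡ 6381 (mod 13532).
Then x ≡ 6381·6889 ≡ 6773 (mod 13532); the smallest non-negative solution is x = 6773.

6773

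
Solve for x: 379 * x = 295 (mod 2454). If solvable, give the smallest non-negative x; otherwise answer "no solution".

First find gcd(379, 2454):
2454 = 6·379 + 180
379 = 2·180 + 19
180 = 9·19 + 9
19 = 2·9 + 1
9 = 9·1 + 0
gcd = 1, so a unique solution mod 2454 exists.
Back-substitute for the Bézout coefficients:
1 = 19 − 2·9
1 = −2·180 + 19·19
1 = 19·379 − 40·180
1 = −40·2454 + 259·379
So 379·(259) ≡ 1 (mod 2454), giving 379⁻¹ ≡ 259.
x ≡ 379⁻¹·295 ≡ 259·295 ≡ 331 (mod 2454).

331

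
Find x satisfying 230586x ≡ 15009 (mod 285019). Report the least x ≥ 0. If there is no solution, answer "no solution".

244292

First find gcd(230586, 285019):
285019 = 1·230586 + 54433
230586 = 4·54433 + 12854
54433 = 4·12854 + 3017
12854 = 4·3017 + 786
3017 = 3·786 + 659
786 = 1·659 + 127
659 = 5·127 + 24
127 = 5·24 + 7
24 = 3·7 + 3
7 = 2·3 + 1
3 = 3·1 + 0
gcd = 1, so a unique solution mod 285019 exists.
Back-substitute for the Bézout coefficients:
1 = 7 − 2·3
1 = −2·24 + 7·7
1 = 7·127 − 37·24
1 = −37·659 + 192·127
1 = 192·786 − 229·659
1 = −229·3017 + 879·786
1 = 879·12854 − 3745·3017
1 = −3745·54433 + 15859·12854
1 = 15859·230586 − 67181·54433
1 = −67181·285019 + 83040·230586
So 230586·(83040) ≡ 1 (mod 285019), giving 230586⁻¹ ≡ 83040.
x ≡ 230586⁻¹·15009 ≡ 83040·15009 ≡ 244292 (mod 285019).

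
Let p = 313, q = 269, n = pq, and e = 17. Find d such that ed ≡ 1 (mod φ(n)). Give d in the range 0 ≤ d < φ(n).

φ(n) = (p−1)(q−1) = 312·268 = 83616.
Need d with 17·d ≡ 1 (mod 83616). Apply the extended Euclidean algorithm:
83616 = 4918·17 + 10
17 = 1·10 + 7
10 = 1·7 + 3
7 = 2·3 + 1
3 = 3·1 + 0
Back-substitute:
1 = 7 − 2·3
1 = −2·10 + 3·7
1 = 3·17 − 5·10
1 = −5·83616 + 24593·17
So 17·24593 ≡ 1 (mod 83616), hence d = 24593.

24593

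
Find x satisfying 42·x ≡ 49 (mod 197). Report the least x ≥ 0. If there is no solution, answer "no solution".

First find gcd(42, 197):
197 = 4*42 + 29
42 = 1*29 + 13
29 = 2*13 + 3
13 = 4*3 + 1
3 = 3*1 + 0
gcd = 1, so a unique solution mod 197 exists.
Back-substitute for the Bézout coefficients:
1 = 13 − 4·3
1 = −4·29 + 9·13
1 = 9·42 − 13·29
1 = −13·197 + 61·42
So 42·(61) ≡ 1 (mod 197), giving 42⁻¹ ≡ 61.
x ≡ 42⁻¹·49 ≡ 61·49 ≡ 34 (mod 197).

34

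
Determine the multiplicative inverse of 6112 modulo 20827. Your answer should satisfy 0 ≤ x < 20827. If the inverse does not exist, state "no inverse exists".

Apply the Euclidean algorithm to 20827 and 6112:
20827 = 3×6112 + 2491
6112 = 2×2491 + 1130
2491 = 2×1130 + 231
1130 = 4×231 + 206
231 = 1×206 + 25
206 = 8×25 + 6
25 = 4×6 + 1
6 = 6×1 + 0
The gcd is 1. Working backward:
1 = 25 − 4·6
1 = −4·206 + 33·25
1 = 33·231 − 37·206
1 = −37·1130 + 181·231
1 = 181·2491 − 399·1130
1 = −399·6112 + 979·2491
1 = 979·20827 − 3336·6112
Hence 6112⁻¹ ≡ -3336 ≡ 17491 (mod 20827).

17491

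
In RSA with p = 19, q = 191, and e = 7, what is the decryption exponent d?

2443

φ(n) = (p−1)(q−1) = 18·190 = 3420.
Need d with 7·d ≡ 1 (mod 3420). Apply the extended Euclidean algorithm:
3420 = 488*7 + 4
7 = 1*4 + 3
4 = 1*3 + 1
3 = 3*1 + 0
Back-substitute:
1 = 4 − 3
1 = −7 + 2·4
1 = 2·3420 − 977·7
So 7·(-977) ≡ 1 (mod 3420), hence d ≡ -977 ≡ 2443 (mod 3420).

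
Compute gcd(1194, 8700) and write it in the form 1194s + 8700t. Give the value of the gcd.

6

Euclidean algorithm:
8700 = 7*1194 + 342
1194 = 3*342 + 168
342 = 2*168 + 6
168 = 28*6 + 0
gcd(1194, 8700) = 6.
Working backward:
6 = 342 − 2·168
6 = −2·1194 + 7·342
6 = 7·8700 − 51·1194
So 6 = (7)·8700 + (-51)·1194.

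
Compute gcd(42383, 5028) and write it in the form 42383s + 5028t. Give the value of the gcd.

1

Repeated division:
42383 = 8·5028 + 2159
5028 = 2·2159 + 710
2159 = 3·710 + 29
710 = 24·29 + 14
29 = 2·14 + 1
14 = 14·1 + 0
gcd(42383, 5028) = 1.
Working backward:
1 = 29 − 2·14
1 = −2·710 + 49·29
1 = 49·2159 − 149·710
1 = −149·5028 + 347·2159
1 = 347·42383 − 2925·5028
So 1 = (347)·42383 + (-2925)·5028.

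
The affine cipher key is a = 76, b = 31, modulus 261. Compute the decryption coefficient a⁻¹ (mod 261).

Run Euclid on (261, 76):
261 = 3·76 + 33
76 = 2·33 + 10
33 = 3·10 + 3
10 = 3·3 + 1
3 = 3·1 + 0
The gcd is 1. Working backward:
1 = 10 − 3·3
1 = −3·33 + 10·10
1 = 10·76 − 23·33
1 = −23·261 + 79·76
So 76·79 ≡ 1 (mod 261).

79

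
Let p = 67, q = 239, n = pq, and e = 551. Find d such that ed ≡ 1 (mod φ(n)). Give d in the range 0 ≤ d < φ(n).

φ(n) = (p−1)(q−1) = 66·238 = 15708.
Need d with 551·d ≡ 1 (mod 15708). Apply the extended Euclidean algorithm:
15708 = 28·551 + 280
551 = 1·280 + 271
280 = 1·271 + 9
271 = 30·9 + 1
9 = 9·1 + 0
Back-substitute:
1 = 271 − 30·9
1 = −30·280 + 31·271
1 = 31·551 − 61·280
1 = −61·15708 + 1739·551
So 551·1739 ≡ 1 (mod 15708), hence d = 1739.

1739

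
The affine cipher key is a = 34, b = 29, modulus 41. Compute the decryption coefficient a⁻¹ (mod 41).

35

Apply the Euclidean algorithm to 41 and 34:
41 = 1*34 + 7
34 = 4*7 + 6
7 = 1*6 + 1
6 = 6*1 + 0
Since gcd(34, 41) = 1, back-substitute to write 1 as a combination:
1 = 7 − 6
1 = −34 + 5·7
1 = 5·41 − 6·34
Thus 34·(-6) ≡ 1 (mod 41); reducing, -6 mod 41 = 35.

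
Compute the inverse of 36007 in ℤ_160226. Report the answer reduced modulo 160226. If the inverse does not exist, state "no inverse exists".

52891

Extended Euclidean algorithm:
160226 = 4·36007 + 16198
36007 = 2·16198 + 3611
16198 = 4·3611 + 1754
3611 = 2·1754 + 103
1754 = 17·103 + 3
103 = 34·3 + 1
3 = 3·1 + 0
The gcd is 1. Working backward:
1 = 103 − 34·3
1 = −34·1754 + 579·103
1 = 579·3611 − 1192·1754
1 = −1192·16198 + 5347·3611
1 = 5347·36007 − 11886·16198
1 = −11886·160226 + 52891·36007
So 36007·52891 ≡ 1 (mod 160226).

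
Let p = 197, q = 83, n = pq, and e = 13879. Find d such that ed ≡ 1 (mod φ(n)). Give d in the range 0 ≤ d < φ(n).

535

φ(n) = (p−1)(q−1) = 196·82 = 16072.
Need d with 13879·d ≡ 1 (mod 16072). Apply the extended Euclidean algorithm:
16072 = 1*13879 + 2193
13879 = 6*2193 + 721
2193 = 3*721 + 30
721 = 24*30 + 1
30 = 30*1 + 0
Back-substitute:
1 = 721 − 24·30
1 = −24·2193 + 73·721
1 = 73·13879 − 462·2193
1 = −462·16072 + 535·13879
So 13879·535 ≡ 1 (mod 16072), hence d = 535.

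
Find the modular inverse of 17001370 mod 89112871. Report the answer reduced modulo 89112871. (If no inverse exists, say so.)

67007002

Run Euclid on (89112871, 17001370):
89112871 = 5×17001370 + 4106021
17001370 = 4×4106021 + 577286
4106021 = 7×577286 + 65019
577286 = 8×65019 + 57134
65019 = 1×57134 + 7885
57134 = 7×7885 + 1939
7885 = 4×1939 + 129
1939 = 15×129 + 4
129 = 32×4 + 1
4 = 4×1 + 0
Since gcd(17001370, 89112871) = 1, back-substitute to write 1 as a combination:
1 = 129 − 32·4
1 = −32·1939 + 481·129
1 = 481·7885 − 1956·1939
1 = −1956·57134 + 14173·7885
1 = 14173·65019 − 16129·57134
1 = −16129·577286 + 143205·65019
1 = 143205·4106021 − 1018564·577286
1 = −1018564·17001370 + 4217461·4106021
1 = 4217461·89112871 − 22105869·17001370
So 17001370·(-22105869) ≡ 1 (mod 89112871), and -22105869 ≡ 67007002 (mod 89112871).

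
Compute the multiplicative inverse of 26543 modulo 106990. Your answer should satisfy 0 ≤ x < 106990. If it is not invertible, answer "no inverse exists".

gcd(106990, 26543) by repeated division:
106990 = 4·26543 + 818
26543 = 32·818 + 367
818 = 2·367 + 84
367 = 4·84 + 31
84 = 2·31 + 22
31 = 1·22 + 9
22 = 2·9 + 4
9 = 2·4 + 1
4 = 4·1 + 0
Since gcd(26543, 106990) = 1, back-substitute to write 1 as a combination:
1 = 9 − 2·4
1 = −2·22 + 5·9
1 = 5·31 − 7·22
1 = −7·84 + 19·31
1 = 19·367 − 83·84
1 = −83·818 + 185·367
1 = 185·26543 − 6003·818
1 = −6003·106990 + 24197·26543
So 26543·24197 ≡ 1 (mod 106990).

24197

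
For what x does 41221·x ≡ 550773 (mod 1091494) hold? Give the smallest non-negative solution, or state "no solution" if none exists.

886321

First find gcd(41221, 1091494):
1091494 = 26×41221 + 19748
41221 = 2×19748 + 1725
19748 = 11×1725 + 773
1725 = 2×773 + 179
773 = 4×179 + 57
179 = 3×57 + 8
57 = 7×8 + 1
8 = 8×1 + 0
gcd = 1, so a unique solution mod 1091494 exists.
Back-substitute for the Bézout coefficients:
1 = 57 − 7·8
1 = −7·179 + 22·57
1 = 22·773 − 95·179
1 = −95·1725 + 212·773
1 = 212·19748 − 2427·1725
1 = −2427·41221 + 5066·19748
1 = 5066·1091494 − 134143·41221
So 41221·(-134143) ≡ 1 (mod 1091494), giving 41221⁻¹ ≡ 957351.
x ≡ 41221⁻¹·550773 ≡ 957351·550773 ≡ 886321 (mod 1091494).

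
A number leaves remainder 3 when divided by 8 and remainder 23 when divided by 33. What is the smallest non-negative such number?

155

Write x = 3 + 8·k. Then 8·k ≡ 23 − 3 ≡ 20 (mod 33).
Need 8⁻¹ mod 33. Extended Euclid on (33, 8):
33 = 4×8 + 1
8 = 8×1 + 0
Back-substitute:
1 = 33 − 4·8
8⁻¹ ≡ 29 (mod 33), so k ≡ 29·20 ≡ 19 (mod 33).
x = 3 + 8·19 = 155.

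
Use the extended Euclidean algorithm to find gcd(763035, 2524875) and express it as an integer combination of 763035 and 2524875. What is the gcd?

Repeated division:
2524875 = 3*763035 + 235770
763035 = 3*235770 + 55725
235770 = 4*55725 + 12870
55725 = 4*12870 + 4245
12870 = 3*4245 + 135
4245 = 31*135 + 60
135 = 2*60 + 15
60 = 4*15 + 0
gcd(763035, 2524875) = 15.
Working backward:
15 = 135 − 2·60
15 = −2·4245 + 63·135
15 = 63·12870 − 191·4245
15 = −191·55725 + 827·12870
15 = 827·235770 − 3499·55725
15 = −3499·763035 + 11324·235770
15 = 11324·2524875 − 37471·763035
So 15 = (11324)·2524875 + (-37471)·763035.

15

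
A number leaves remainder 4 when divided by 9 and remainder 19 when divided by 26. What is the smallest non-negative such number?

Write x = 4 + 9·k. Then 9·k ≡ 19 − 4 ≡ 15 (mod 26).
Need 9⁻¹ mod 26. Extended Euclid on (26, 9):
26 = 2·9 + 8
9 = 1·8 + 1
8 = 8·1 + 0
Back-substitute:
1 = 9 − 8
1 = −26 + 3·9
9⁻¹ ≡ 3 (mod 26), so k ≡ 3·15 ≡ 19 (mod 26).
x = 4 + 9·19 = 175.

175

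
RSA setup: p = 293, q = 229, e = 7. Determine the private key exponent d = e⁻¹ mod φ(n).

9511

φ(n) = (p−1)(q−1) = 292·228 = 66576.
Need d with 7·d ≡ 1 (mod 66576). Apply the extended Euclidean algorithm:
66576 = 9510·7 + 6
7 = 1·6 + 1
6 = 6·1 + 0
Back-substitute:
1 = 7 − 6
1 = −66576 + 9511·7
So 7·9511 ≡ 1 (mod 66576), hence d = 9511.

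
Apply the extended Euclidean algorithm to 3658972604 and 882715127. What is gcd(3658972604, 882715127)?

7

Repeated division:
3658972604 = 4×882715127 + 128112096
882715127 = 6×128112096 + 114042551
128112096 = 1×114042551 + 14069545
114042551 = 8×14069545 + 1486191
14069545 = 9×1486191 + 693826
1486191 = 2×693826 + 98539
693826 = 7×98539 + 4053
98539 = 24×4053 + 1267
4053 = 3×1267 + 252
1267 = 5×252 + 7
252 = 36×7 + 0
gcd(3658972604, 882715127) = 7.
Express as a combination:
7 = 1267 − 5·252
7 = −5·4053 + 16·1267
7 = 16·98539 − 389·4053
7 = −389·693826 + 2739·98539
7 = 2739·1486191 − 5867·693826
7 = −5867·14069545 + 55542·1486191
7 = 55542·114042551 − 450203·14069545
7 = −450203·128112096 + 505745·114042551
7 = 505745·882715127 − 3484673·128112096
7 = −3484673·3658972604 + 14444437·882715127
So 7 = (-3484673)·3658972604 + (14444437)·882715127.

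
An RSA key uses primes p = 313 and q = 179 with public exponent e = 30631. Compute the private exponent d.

42103

φ(n) = (p−1)(q−1) = 312·178 = 55536.
Need d with 30631·d ≡ 1 (mod 55536). Apply the extended Euclidean algorithm:
55536 = 1*30631 + 24905
30631 = 1*24905 + 5726
24905 = 4*5726 + 2001
5726 = 2*2001 + 1724
2001 = 1*1724 + 277
1724 = 6*277 + 62
277 = 4*62 + 29
62 = 2*29 + 4
29 = 7*4 + 1
4 = 4*1 + 0
Back-substitute:
1 = 29 − 7·4
1 = −7·62 + 15·29
1 = 15·277 − 67·62
1 = −67·1724 + 417·277
1 = 417·2001 − 484·1724
1 = −484·5726 + 1385·2001
1 = 1385·24905 − 6024·5726
1 = −6024·30631 + 7409·24905
1 = 7409·55536 − 13433·30631
So 30631·(-13433) ≡ 1 (mod 55536), hence d ≡ -13433 ≡ 42103 (mod 55536).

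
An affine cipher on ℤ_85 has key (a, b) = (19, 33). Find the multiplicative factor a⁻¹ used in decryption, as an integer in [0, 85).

9

Apply the Euclidean algorithm to 85 and 19:
85 = 4×19 + 9
19 = 2×9 + 1
9 = 9×1 + 0
The gcd is 1. Working backward:
1 = 19 − 2·9
1 = −2·85 + 9·19
So 19·9 ≡ 1 (mod 85).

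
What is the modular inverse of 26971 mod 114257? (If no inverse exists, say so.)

gcd(114257, 26971) by repeated division:
114257 = 4·26971 + 6373
26971 = 4·6373 + 1479
6373 = 4·1479 + 457
1479 = 3·457 + 108
457 = 4·108 + 25
108 = 4·25 + 8
25 = 3·8 + 1
8 = 8·1 + 0
Since gcd(26971, 114257) = 1, back-substitute to write 1 as a combination:
1 = 25 − 3·8
1 = −3·108 + 13·25
1 = 13·457 − 55·108
1 = −55·1479 + 178·457
1 = 178·6373 − 767·1479
1 = −767·26971 + 3246·6373
1 = 3246·114257 − 13751·26971
Hence 26971⁻¹ ≡ -13751 ≡ 100506 (mod 114257).

100506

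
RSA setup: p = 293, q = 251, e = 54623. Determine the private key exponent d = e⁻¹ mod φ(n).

19687

φ(n) = (p−1)(q−1) = 292·250 = 73000.
Need d with 54623·d ≡ 1 (mod 73000). Apply the extended Euclidean algorithm:
73000 = 1*54623 + 18377
54623 = 2*18377 + 17869
18377 = 1*17869 + 508
17869 = 35*508 + 89
508 = 5*89 + 63
89 = 1*63 + 26
63 = 2*26 + 11
26 = 2*11 + 4
11 = 2*4 + 3
4 = 1*3 + 1
3 = 3*1 + 0
Back-substitute:
1 = 4 − 3
1 = −11 + 3·4
1 = 3·26 − 7·11
1 = −7·63 + 17·26
1 = 17·89 − 24·63
1 = −24·508 + 137·89
1 = 137·17869 − 4819·508
1 = −4819·18377 + 4956·17869
1 = 4956·54623 − 14731·18377
1 = −14731·73000 + 19687·54623
So 54623·19687 ≡ 1 (mod 73000), hence d = 19687.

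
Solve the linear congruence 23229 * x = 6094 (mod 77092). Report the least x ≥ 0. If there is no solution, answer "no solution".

First find gcd(23229, 77092):
77092 = 3*23229 + 7405
23229 = 3*7405 + 1014
7405 = 7*1014 + 307
1014 = 3*307 + 93
307 = 3*93 + 28
93 = 3*28 + 9
28 = 3*9 + 1
9 = 9*1 + 0
gcd = 1, so a unique solution mod 77092 exists.
Back-substitute for the Bézout coefficients:
1 = 28 − 3·9
1 = −3·93 + 10·28
1 = 10·307 − 33·93
1 = −33·1014 + 109·307
1 = 109·7405 − 796·1014
1 = −796·23229 + 2497·7405
1 = 2497·77092 − 8287·23229
So 23229·(-8287) ≡ 1 (mod 77092), giving 23229⁻¹ ≡ 68805.
x ≡ 23229⁻¹·6094 ≡ 68805·6094 ≡ 71374 (mod 77092).

71374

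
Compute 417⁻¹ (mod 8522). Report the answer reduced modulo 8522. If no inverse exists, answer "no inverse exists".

3699

Run Euclid on (8522, 417):
8522 = 20×417 + 182
417 = 2×182 + 53
182 = 3×53 + 23
53 = 2×23 + 7
23 = 3×7 + 2
7 = 3×2 + 1
2 = 2×1 + 0
Since gcd(417, 8522) = 1, back-substitute to write 1 as a combination:
1 = 7 − 3·2
1 = −3·23 + 10·7
1 = 10·53 − 23·23
1 = −23·182 + 79·53
1 = 79·417 − 181·182
1 = −181·8522 + 3699·417
So 417·3699 ≡ 1 (mod 8522).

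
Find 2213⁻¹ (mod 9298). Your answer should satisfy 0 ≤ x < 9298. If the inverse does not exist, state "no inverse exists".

Apply the Euclidean algorithm to 9298 and 2213:
9298 = 4×2213 + 446
2213 = 4×446 + 429
446 = 1×429 + 17
429 = 25×17 + 4
17 = 4×4 + 1
4 = 4×1 + 0
gcd = 1, so the inverse exists. Back-substitute:
1 = 17 − 4·4
1 = −4·429 + 101·17
1 = 101·446 − 105·429
1 = −105·2213 + 521·446
1 = 521·9298 − 2189·2213
Thus 2213·(-2189) ≡ 1 (mod 9298); reducing, -2189 mod 9298 = 7109.

7109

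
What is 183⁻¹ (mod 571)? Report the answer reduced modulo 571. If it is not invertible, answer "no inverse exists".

493

Apply the Euclidean algorithm to 571 and 183:
571 = 3*183 + 22
183 = 8*22 + 7
22 = 3*7 + 1
7 = 7*1 + 0
The gcd is 1. Working backward:
1 = 22 − 3·7
1 = −3·183 + 25·22
1 = 25·571 − 78·183
Hence 183⁻¹ ≡ -78 ≡ 493 (mod 571).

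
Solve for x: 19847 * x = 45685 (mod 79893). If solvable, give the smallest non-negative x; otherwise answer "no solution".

73994

First find gcd(19847, 79893):
79893 = 4×19847 + 505
19847 = 39×505 + 152
505 = 3×152 + 49
152 = 3×49 + 5
49 = 9×5 + 4
5 = 1×4 + 1
4 = 4×1 + 0
gcd = 1, so a unique solution mod 79893 exists.
Back-substitute for the Bézout coefficients:
1 = 5 − 4
1 = −49 + 10·5
1 = 10·152 − 31·49
1 = −31·505 + 103·152
1 = 103·19847 − 4048·505
1 = −4048·79893 + 16295·19847
So 19847·(16295) ≡ 1 (mod 79893), giving 19847⁻¹ ≡ 16295.
x ≡ 19847⁻¹·45685 ≡ 16295·45685 ≡ 73994 (mod 79893).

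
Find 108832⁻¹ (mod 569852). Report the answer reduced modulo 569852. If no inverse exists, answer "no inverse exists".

Compute gcd(108832, 569852):
569852 = 5*108832 + 25692
108832 = 4*25692 + 6064
25692 = 4*6064 + 1436
6064 = 4*1436 + 320
1436 = 4*320 + 156
320 = 2*156 + 8
156 = 19*8 + 4
8 = 2*4 + 0
Since gcd = 4 > 1, 108832 is not a unit mod 569852.

no inverse exists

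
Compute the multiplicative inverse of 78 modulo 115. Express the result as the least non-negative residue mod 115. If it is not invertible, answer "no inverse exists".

Apply the Euclidean algorithm to 115 and 78:
115 = 1*78 + 37
78 = 2*37 + 4
37 = 9*4 + 1
4 = 4*1 + 0
Since gcd(78, 115) = 1, back-substitute to write 1 as a combination:
1 = 37 − 9·4
1 = −9·78 + 19·37
1 = 19·115 − 28·78
Hence 78⁻¹ ≡ -28 ≡ 87 (mod 115).

87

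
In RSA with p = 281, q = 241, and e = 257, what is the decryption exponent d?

30593

φ(n) = (p−1)(q−1) = 280·240 = 67200.
Need d with 257·d ≡ 1 (mod 67200). Apply the extended Euclidean algorithm:
67200 = 261*257 + 123
257 = 2*123 + 11
123 = 11*11 + 2
11 = 5*2 + 1
2 = 2*1 + 0
Back-substitute:
1 = 11 − 5·2
1 = −5·123 + 56·11
1 = 56·257 − 117·123
1 = −117·67200 + 30593·257
So 257·30593 ≡ 1 (mod 67200), hence d = 30593.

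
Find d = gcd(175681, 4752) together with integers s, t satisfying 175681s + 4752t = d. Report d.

Repeated division:
175681 = 36*4752 + 4609
4752 = 1*4609 + 143
4609 = 32*143 + 33
143 = 4*33 + 11
33 = 3*11 + 0
gcd(175681, 4752) = 11.
Back-substituting:
11 = 143 − 4·33
11 = −4·4609 + 129·143
11 = 129·4752 − 133·4609
11 = −133·175681 + 4917·4752
So 11 = (-133)·175681 + (4917)·4752.

11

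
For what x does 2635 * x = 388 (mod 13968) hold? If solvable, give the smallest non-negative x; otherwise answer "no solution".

First find gcd(2635, 13968):
13968 = 5·2635 + 793
2635 = 3·793 + 256
793 = 3·256 + 25
256 = 10·25 + 6
25 = 4·6 + 1
6 = 6·1 + 0
gcd = 1, so a unique solution mod 13968 exists.
Back-substitute for the Bézout coefficients:
1 = 25 − 4·6
1 = −4·256 + 41·25
1 = 41·793 − 127·256
1 = −127·2635 + 422·793
1 = 422·13968 − 2237·2635
So 2635·(-2237) ≡ 1 (mod 13968), giving 2635⁻¹ ≡ 11731.
x ≡ 2635⁻¹·388 ≡ 11731·388 ≡ 12028 (mod 13968).

12028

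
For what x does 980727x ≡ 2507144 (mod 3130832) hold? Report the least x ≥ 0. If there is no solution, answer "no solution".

First find gcd(980727, 3130832):
3130832 = 3×980727 + 188651
980727 = 5×188651 + 37472
188651 = 5×37472 + 1291
37472 = 29×1291 + 33
1291 = 39×33 + 4
33 = 8×4 + 1
4 = 4×1 + 0
gcd = 1, so a unique solution mod 3130832 exists.
Back-substitute for the Bézout coefficients:
1 = 33 − 8·4
1 = −8·1291 + 313·33
1 = 313·37472 − 9085·1291
1 = −9085·188651 + 45738·37472
1 = 45738·980727 − 237775·188651
1 = −237775·3130832 + 759063·980727
So 980727·(759063) ≡ 1 (mod 3130832), giving 980727⁻¹ ≡ 759063.
x ≡ 980727⁻¹·2507144 ≡ 759063·2507144 ≡ 884040 (mod 3130832).

884040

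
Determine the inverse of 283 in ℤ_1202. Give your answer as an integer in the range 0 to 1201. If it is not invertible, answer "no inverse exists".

Extended Euclidean algorithm:
1202 = 4·283 + 70
283 = 4·70 + 3
70 = 23·3 + 1
3 = 3·1 + 0
Since gcd(283, 1202) = 1, back-substitute to write 1 as a combination:
1 = 70 − 23·3
1 = −23·283 + 93·70
1 = 93·1202 − 395·283
So 283·(-395) ≡ 1 (mod 1202), and -395 ≡ 807 (mod 1202).

807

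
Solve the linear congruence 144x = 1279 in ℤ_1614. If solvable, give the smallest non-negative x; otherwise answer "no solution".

gcd(144, 1614):
1614 = 11*144 + 30
144 = 4*30 + 24
30 = 1*24 + 6
24 = 4*6 + 0
gcd = 6, but 6 ∤ 1279, so the congruence has no solution.

no solution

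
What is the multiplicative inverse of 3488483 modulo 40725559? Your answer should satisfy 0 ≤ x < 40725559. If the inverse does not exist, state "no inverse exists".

10082348

Run Euclid on (40725559, 3488483):
40725559 = 11·3488483 + 2352246
3488483 = 1·2352246 + 1136237
2352246 = 2·1136237 + 79772
1136237 = 14·79772 + 19429
79772 = 4·19429 + 2056
19429 = 9·2056 + 925
2056 = 2·925 + 206
925 = 4·206 + 101
206 = 2·101 + 4
101 = 25·4 + 1
4 = 4·1 + 0
Since gcd(3488483, 40725559) = 1, back-substitute to write 1 as a combination:
1 = 101 − 25·4
1 = −25·206 + 51·101
1 = 51·925 − 229·206
1 = −229·2056 + 509·925
1 = 509·19429 − 4810·2056
1 = −4810·79772 + 19749·19429
1 = 19749·1136237 − 281296·79772
1 = −281296·2352246 + 582341·1136237
1 = 582341·3488483 − 863637·2352246
1 = −863637·40725559 + 10082348·3488483
So 3488483·10082348 ≡ 1 (mod 40725559).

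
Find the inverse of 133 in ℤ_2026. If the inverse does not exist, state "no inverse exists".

457

Run Euclid on (2026, 133):
2026 = 15·133 + 31
133 = 4·31 + 9
31 = 3·9 + 4
9 = 2·4 + 1
4 = 4·1 + 0
The gcd is 1. Working backward:
1 = 9 − 2·4
1 = −2·31 + 7·9
1 = 7·133 − 30·31
1 = −30·2026 + 457·133
So 133·457 ≡ 1 (mod 2026).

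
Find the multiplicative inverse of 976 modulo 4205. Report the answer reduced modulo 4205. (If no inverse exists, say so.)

Apply the Euclidean algorithm to 4205 and 976:
4205 = 4*976 + 301
976 = 3*301 + 73
301 = 4*73 + 9
73 = 8*9 + 1
9 = 9*1 + 0
gcd = 1, so the inverse exists. Back-substitute:
1 = 73 − 8·9
1 = −8·301 + 33·73
1 = 33·976 − 107·301
1 = −107·4205 + 461·976
So 976·461 ≡ 1 (mod 4205).

461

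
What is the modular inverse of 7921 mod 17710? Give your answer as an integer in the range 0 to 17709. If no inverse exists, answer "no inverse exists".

4181

Apply the Euclidean algorithm to 17710 and 7921:
17710 = 2·7921 + 1868
7921 = 4·1868 + 449
1868 = 4·449 + 72
449 = 6·72 + 17
72 = 4·17 + 4
17 = 4·4 + 1
4 = 4·1 + 0
Since gcd(7921, 17710) = 1, back-substitute to write 1 as a combination:
1 = 17 − 4·4
1 = −4·72 + 17·17
1 = 17·449 − 106·72
1 = −106·1868 + 441·449
1 = 441·7921 − 1870·1868
1 = −1870·17710 + 4181·7921
So 7921·4181 ≡ 1 (mod 17710).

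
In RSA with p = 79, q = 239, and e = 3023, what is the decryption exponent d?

φ(n) = (p−1)(q−1) = 78·238 = 18564.
Need d with 3023·d ≡ 1 (mod 18564). Apply the extended Euclidean algorithm:
18564 = 6*3023 + 426
3023 = 7*426 + 41
426 = 10*41 + 16
41 = 2*16 + 9
16 = 1*9 + 7
9 = 1*7 + 2
7 = 3*2 + 1
2 = 2*1 + 0
Back-substitute:
1 = 7 − 3·2
1 = −3·9 + 4·7
1 = 4·16 − 7·9
1 = −7·41 + 18·16
1 = 18·426 − 187·41
1 = −187·3023 + 1327·426
1 = 1327·18564 − 8149·3023
So 3023·(-8149) ≡ 1 (mod 18564), hence d ≡ -8149 ≡ 10415 (mod 18564).

10415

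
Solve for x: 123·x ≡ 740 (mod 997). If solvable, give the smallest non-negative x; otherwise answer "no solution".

695

First find gcd(123, 997):
997 = 8*123 + 13
123 = 9*13 + 6
13 = 2*6 + 1
6 = 6*1 + 0
gcd = 1, so a unique solution mod 997 exists.
Back-substitute for the Bézout coefficients:
1 = 13 − 2·6
1 = −2·123 + 19·13
1 = 19·997 − 154·123
So 123·(-154) ≡ 1 (mod 997), giving 123⁻¹ ≡ 843.
x ≡ 123⁻¹·740 ≡ 843·740 ≡ 695 (mod 997).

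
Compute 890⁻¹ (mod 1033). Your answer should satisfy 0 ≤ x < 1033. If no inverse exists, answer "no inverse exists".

gcd(1033, 890) by repeated division:
1033 = 1·890 + 143
890 = 6·143 + 32
143 = 4·32 + 15
32 = 2·15 + 2
15 = 7·2 + 1
2 = 2·1 + 0
Since gcd(890, 1033) = 1, back-substitute to write 1 as a combination:
1 = 15 − 7·2
1 = −7·32 + 15·15
1 = 15·143 − 67·32
1 = −67·890 + 417·143
1 = 417·1033 − 484·890
Thus 890·(-484) ≡ 1 (mod 1033); reducing, -484 mod 1033 = 549.

549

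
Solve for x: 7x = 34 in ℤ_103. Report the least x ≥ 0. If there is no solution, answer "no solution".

First find gcd(7, 103):
103 = 14*7 + 5
7 = 1*5 + 2
5 = 2*2 + 1
2 = 2*1 + 0
gcd = 1, so a unique solution mod 103 exists.
Back-substitute for the Bézout coefficients:
1 = 5 − 2·2
1 = −2·7 + 3·5
1 = 3·103 − 44·7
So 7·(-44) ≡ 1 (mod 103), giving 7⁻¹ ≡ 59.
x ≡ 7⁻¹·34 ≡ 59·34 ≡ 49 (mod 103).

49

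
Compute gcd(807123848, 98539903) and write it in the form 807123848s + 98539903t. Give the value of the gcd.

1

Repeated division:
807123848 = 8×98539903 + 18804624
98539903 = 5×18804624 + 4516783
18804624 = 4×4516783 + 737492
4516783 = 6×737492 + 91831
737492 = 8×91831 + 2844
91831 = 32×2844 + 823
2844 = 3×823 + 375
823 = 2×375 + 73
375 = 5×73 + 10
73 = 7×10 + 3
10 = 3×3 + 1
3 = 3×1 + 0
gcd(807123848, 98539903) = 1.
Express as a combination:
1 = 10 − 3·3
1 = −3·73 + 22·10
1 = 22·375 − 113·73
1 = −113·823 + 248·375
1 = 248·2844 − 857·823
1 = −857·91831 + 27672·2844
1 = 27672·737492 − 222233·91831
1 = −222233·4516783 + 1361070·737492
1 = 1361070·18804624 − 5666513·4516783
1 = −5666513·98539903 + 29693635·18804624
1 = 29693635·807123848 − 243215593·98539903
So 1 = (29693635)·807123848 + (-243215593)·98539903.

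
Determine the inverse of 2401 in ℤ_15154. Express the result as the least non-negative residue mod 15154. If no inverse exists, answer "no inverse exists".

1641

Extended Euclidean algorithm:
15154 = 6×2401 + 748
2401 = 3×748 + 157
748 = 4×157 + 120
157 = 1×120 + 37
120 = 3×37 + 9
37 = 4×9 + 1
9 = 9×1 + 0
gcd = 1, so the inverse exists. Back-substitute:
1 = 37 − 4·9
1 = −4·120 + 13·37
1 = 13·157 − 17·120
1 = −17·748 + 81·157
1 = 81·2401 − 260·748
1 = −260·15154 + 1641·2401
So 2401·1641 ≡ 1 (mod 15154).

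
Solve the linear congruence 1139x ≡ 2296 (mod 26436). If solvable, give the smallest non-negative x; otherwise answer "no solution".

21680

First find gcd(1139, 26436):
26436 = 23×1139 + 239
1139 = 4×239 + 183
239 = 1×183 + 56
183 = 3×56 + 15
56 = 3×15 + 11
15 = 1×11 + 4
11 = 2×4 + 3
4 = 1×3 + 1
3 = 3×1 + 0
gcd = 1, so a unique solution mod 26436 exists.
Back-substitute for the Bézout coefficients:
1 = 4 − 3
1 = −11 + 3·4
1 = 3·15 − 4·11
1 = −4·56 + 15·15
1 = 15·183 − 49·56
1 = −49·239 + 64·183
1 = 64·1139 − 305·239
1 = −305·26436 + 7079·1139
So 1139·(7079) ≡ 1 (mod 26436), giving 1139⁻¹ ≡ 7079.
x ≡ 1139⁻¹·2296 ≡ 7079·2296 ≡ 21680 (mod 26436).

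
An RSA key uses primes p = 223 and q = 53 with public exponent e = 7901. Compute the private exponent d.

8597

φ(n) = (p−1)(q−1) = 222·52 = 11544.
Need d with 7901·d ≡ 1 (mod 11544). Apply the extended Euclidean algorithm:
11544 = 1·7901 + 3643
7901 = 2·3643 + 615
3643 = 5·615 + 568
615 = 1·568 + 47
568 = 12·47 + 4
47 = 11·4 + 3
4 = 1·3 + 1
3 = 3·1 + 0
Back-substitute:
1 = 4 − 3
1 = −47 + 12·4
1 = 12·568 − 145·47
1 = −145·615 + 157·568
1 = 157·3643 − 930·615
1 = −930·7901 + 2017·3643
1 = 2017·11544 − 2947·7901
So 7901·(-2947) ≡ 1 (mod 11544), hence d ≡ -2947 ≡ 8597 (mod 11544).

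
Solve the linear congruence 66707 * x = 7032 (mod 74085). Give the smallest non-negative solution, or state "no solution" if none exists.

First find gcd(66707, 74085):
74085 = 1·66707 + 7378
66707 = 9·7378 + 305
7378 = 24·305 + 58
305 = 5·58 + 15
58 = 3·15 + 13
15 = 1·13 + 2
13 = 6·2 + 1
2 = 2·1 + 0
gcd = 1, so a unique solution mod 74085 exists.
Back-substitute for the Bézout coefficients:
1 = 13 − 6·2
1 = −6·15 + 7·13
1 = 7·58 − 27·15
1 = −27·305 + 142·58
1 = 142·7378 − 3435·305
1 = −3435·66707 + 31057·7378
1 = 31057·74085 − 34492·66707
So 66707·(-34492) ≡ 1 (mod 74085), giving 66707⁻¹ ≡ 39593.
x ≡ 66707⁻¹·7032 ≡ 39593·7032 ≡ 6546 (mod 74085).

6546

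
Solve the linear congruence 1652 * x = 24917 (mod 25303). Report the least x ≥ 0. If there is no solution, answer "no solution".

First find gcd(1652, 25303):
25303 = 15·1652 + 523
1652 = 3·523 + 83
523 = 6·83 + 25
83 = 3·25 + 8
25 = 3·8 + 1
8 = 8·1 + 0
gcd = 1, so a unique solution mod 25303 exists.
Back-substitute for the Bézout coefficients:
1 = 25 − 3·8
1 = −3·83 + 10·25
1 = 10·523 − 63·83
1 = −63·1652 + 199·523
1 = 199·25303 − 3048·1652
So 1652·(-3048) ≡ 1 (mod 25303), giving 1652⁻¹ ≡ 22255.
x ≡ 1652⁻¹·24917 ≡ 22255·24917 ≡ 12590 (mod 25303).

12590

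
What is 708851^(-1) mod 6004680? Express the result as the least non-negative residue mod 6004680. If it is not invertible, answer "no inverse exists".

Euclidean algorithm on 6004680, 708851:
6004680 = 8*708851 + 333872
708851 = 2*333872 + 41107
333872 = 8*41107 + 5016
41107 = 8*5016 + 979
5016 = 5*979 + 121
979 = 8*121 + 11
121 = 11*11 + 0
gcd(708851, 6004680) = 11 ≠ 1, so 708851 has no multiplicative inverse modulo 6004680.

no inverse exists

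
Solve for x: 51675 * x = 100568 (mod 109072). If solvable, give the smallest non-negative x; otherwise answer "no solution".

First find gcd(51675, 109072):
109072 = 2*51675 + 5722
51675 = 9*5722 + 177
5722 = 32*177 + 58
177 = 3*58 + 3
58 = 19*3 + 1
3 = 3*1 + 0
gcd = 1, so a unique solution mod 109072 exists.
Back-substitute for the Bézout coefficients:
1 = 58 − 19·3
1 = −19·177 + 58·58
1 = 58·5722 − 1875·177
1 = −1875·51675 + 16933·5722
1 = 16933·109072 − 35741·51675
So 51675·(-35741) ≡ 1 (mod 109072), giving 51675⁻¹ ≡ 73331.
x ≡ 51675⁻¹·100568 ≡ 73331·100568 ≡ 66872 (mod 109072).

66872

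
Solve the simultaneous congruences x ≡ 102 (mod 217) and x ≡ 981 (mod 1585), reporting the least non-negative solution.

Write x = 102 + 217·k. Then 217·k ≡ 981 − 102 ≡ 879 (mod 1585).
Need 217⁻¹ mod 1585. Extended Euclid on (1585, 217):
1585 = 7*217 + 66
217 = 3*66 + 19
66 = 3*19 + 9
19 = 2*9 + 1
9 = 9*1 + 0
Back-substitute:
1 = 19 − 2·9
1 = −2·66 + 7·19
1 = 7·217 − 23·66
1 = −23·1585 + 168·217
217⁻¹ ≡ 168 (mod 1585), so k ≡ 168·879 ≡ 267 (mod 1585).
x = 102 + 217·267 = 58041.

58041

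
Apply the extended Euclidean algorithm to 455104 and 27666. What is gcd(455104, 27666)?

Repeated division:
455104 = 16*27666 + 12448
27666 = 2*12448 + 2770
12448 = 4*2770 + 1368
2770 = 2*1368 + 34
1368 = 40*34 + 8
34 = 4*8 + 2
8 = 4*2 + 0
gcd(455104, 27666) = 2.
Express as a combination:
2 = 34 − 4·8
2 = −4·1368 + 161·34
2 = 161·2770 − 326·1368
2 = −326·12448 + 1465·2770
2 = 1465·27666 − 3256·12448
2 = −3256·455104 + 53561·27666
So 2 = (-3256)·455104 + (53561)·27666.

2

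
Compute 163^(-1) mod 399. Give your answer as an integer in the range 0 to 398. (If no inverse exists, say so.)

Run Euclid on (399, 163):
399 = 2·163 + 73
163 = 2·73 + 17
73 = 4·17 + 5
17 = 3·5 + 2
5 = 2·2 + 1
2 = 2·1 + 0
Since gcd(163, 399) = 1, back-substitute to write 1 as a combination:
1 = 5 − 2·2
1 = −2·17 + 7·5
1 = 7·73 − 30·17
1 = −30·163 + 67·73
1 = 67·399 − 164·163
Hence 163⁻¹ ≡ -164 ≡ 235 (mod 399).

235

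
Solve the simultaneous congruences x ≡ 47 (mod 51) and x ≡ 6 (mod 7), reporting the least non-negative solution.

Write x = 47 + 51·k. Then 51·k ≡ 6 − 47 ≡ 1 (mod 7).
Need 51⁻¹ mod 7. Extended Euclid on (7, 2):
7 = 3×2 + 1
2 = 2×1 + 0
Back-substitute:
1 = 7 − 3·2
51⁻¹ ≡ 4 (mod 7), so k ≡ 4·1 ≡ 4 (mod 7).
x = 47 + 51·4 = 251.

251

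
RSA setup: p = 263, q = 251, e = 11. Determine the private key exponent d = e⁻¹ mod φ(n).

53591

φ(n) = (p−1)(q−1) = 262·250 = 65500.
Need d with 11·d ≡ 1 (mod 65500). Apply the extended Euclidean algorithm:
65500 = 5954·11 + 6
11 = 1·6 + 5
6 = 1·5 + 1
5 = 5·1 + 0
Back-substitute:
1 = 6 − 5
1 = −11 + 2·6
1 = 2·65500 − 11909·11
So 11·(-11909) ≡ 1 (mod 65500), hence d ≡ -11909 ≡ 53591 (mod 65500).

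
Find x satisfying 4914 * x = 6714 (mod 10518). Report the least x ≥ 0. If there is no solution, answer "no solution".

72

First find gcd(4914, 10518):
10518 = 2*4914 + 690
4914 = 7*690 + 84
690 = 8*84 + 18
84 = 4*18 + 12
18 = 1*12 + 6
12 = 2*6 + 0
gcd = 6 and 6 | 6714, so solutions exist. Divide through by 6: 819x ≡ 1119 (mod 1753).
Now find 819⁻¹ mod 1753:
1753 = 2×819 + 115
819 = 7×115 + 14
115 = 8×14 + 3
14 = 4×3 + 2
3 = 1×2 + 1
2 = 2×1 + 0
Back-substitute:
1 = 3 − 2
1 = −14 + 5·3
1 = 5·115 − 41·14
1 = −41·819 + 292·115
1 = 292·1753 − 625·819
So 819·(-625) ≡ 1 (mod 1753), i.e. 819⁻¹ ≡ 1128.
Then x ≡ 1128·1119 ≡ 72 (mod 1753); the smallest non-negative solution is x = 72.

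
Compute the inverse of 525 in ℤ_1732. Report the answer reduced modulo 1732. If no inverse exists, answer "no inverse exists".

Apply the Euclidean algorithm to 1732 and 525:
1732 = 3×525 + 157
525 = 3×157 + 54
157 = 2×54 + 49
54 = 1×49 + 5
49 = 9×5 + 4
5 = 1×4 + 1
4 = 4×1 + 0
gcd = 1, so the inverse exists. Back-substitute:
1 = 5 − 4
1 = −49 + 10·5
1 = 10·54 − 11·49
1 = −11·157 + 32·54
1 = 32·525 − 107·157
1 = −107·1732 + 353·525
So 525·353 ≡ 1 (mod 1732).

353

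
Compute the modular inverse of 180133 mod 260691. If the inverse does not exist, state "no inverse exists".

231835

Apply the Euclidean algorithm to 260691 and 180133:
260691 = 1·180133 + 80558
180133 = 2·80558 + 19017
80558 = 4·19017 + 4490
19017 = 4·4490 + 1057
4490 = 4·1057 + 262
1057 = 4·262 + 9
262 = 29·9 + 1
9 = 9·1 + 0
gcd = 1, so the inverse exists. Back-substitute:
1 = 262 − 29·9
1 = −29·1057 + 117·262
1 = 117·4490 − 497·1057
1 = −497·19017 + 2105·4490
1 = 2105·80558 − 8917·19017
1 = −8917·180133 + 19939·80558
1 = 19939·260691 − 28856·180133
Hence 180133⁻¹ ≡ -28856 ≡ 231835 (mod 260691).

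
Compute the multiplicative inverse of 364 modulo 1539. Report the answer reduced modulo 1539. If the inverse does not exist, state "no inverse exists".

Run Euclid on (1539, 364):
1539 = 4·364 + 83
364 = 4·83 + 32
83 = 2·32 + 19
32 = 1·19 + 13
19 = 1·13 + 6
13 = 2·6 + 1
6 = 6·1 + 0
Since gcd(364, 1539) = 1, back-substitute to write 1 as a combination:
1 = 13 − 2·6
1 = −2·19 + 3·13
1 = 3·32 − 5·19
1 = −5·83 + 13·32
1 = 13·364 − 57·83
1 = −57·1539 + 241·364
So 364·241 ≡ 1 (mod 1539).

241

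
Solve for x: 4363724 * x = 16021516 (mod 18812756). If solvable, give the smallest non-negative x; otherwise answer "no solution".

3648646

First find gcd(4363724, 18812756):
18812756 = 4×4363724 + 1357860
4363724 = 3×1357860 + 290144
1357860 = 4×290144 + 197284
290144 = 1×197284 + 92860
197284 = 2×92860 + 11564
92860 = 8×11564 + 348
11564 = 33×348 + 80
348 = 4×80 + 28
80 = 2×28 + 24
28 = 1×24 + 4
24 = 6×4 + 0
gcd = 4 and 4 | 16021516, so solutions exist. Divide through by 4: 1090931x ≡ 4005379 (mod 4703189).
Now find 1090931⁻¹ mod 4703189:
4703189 = 4*1090931 + 339465
1090931 = 3*339465 + 72536
339465 = 4*72536 + 49321
72536 = 1*49321 + 23215
49321 = 2*23215 + 2891
23215 = 8*2891 + 87
2891 = 33*87 + 20
87 = 4*20 + 7
20 = 2*7 + 6
7 = 1*6 + 1
6 = 6*1 + 0
Back-substitute:
1 = 7 − 6
1 = −20 + 3·7
1 = 3·87 − 13·20
1 = −13·2891 + 432·87
1 = 432·23215 − 3469·2891
1 = −3469·49321 + 7370·23215
1 = 7370·72536 − 10839·49321
1 = −10839·339465 + 50726·72536
1 = 50726·1090931 − 163017·339465
1 = −163017·4703189 + 702794·1090931
So 1090931⁻¹ ≡ 702794 (mod 4703189).
Then x ≡ 702794·4005379 ≡ 3648646 (mod 4703189); the smallest non-negative solution is x = 3648646.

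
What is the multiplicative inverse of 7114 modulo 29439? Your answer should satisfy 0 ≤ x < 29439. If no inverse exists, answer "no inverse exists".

gcd(29439, 7114) by repeated division:
29439 = 4×7114 + 983
7114 = 7×983 + 233
983 = 4×233 + 51
233 = 4×51 + 29
51 = 1×29 + 22
29 = 1×22 + 7
22 = 3×7 + 1
7 = 7×1 + 0
Since gcd(7114, 29439) = 1, back-substitute to write 1 as a combination:
1 = 22 − 3·7
1 = −3·29 + 4·22
1 = 4·51 − 7·29
1 = −7·233 + 32·51
1 = 32·983 − 135·233
1 = −135·7114 + 977·983
1 = 977·29439 − 4043·7114
Thus 7114·(-4043) ≡ 1 (mod 29439); reducing, -4043 mod 29439 = 25396.

25396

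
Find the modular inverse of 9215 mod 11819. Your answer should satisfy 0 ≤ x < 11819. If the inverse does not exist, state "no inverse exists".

8601

Apply the Euclidean algorithm to 11819 and 9215:
11819 = 1*9215 + 2604
9215 = 3*2604 + 1403
2604 = 1*1403 + 1201
1403 = 1*1201 + 202
1201 = 5*202 + 191
202 = 1*191 + 11
191 = 17*11 + 4
11 = 2*4 + 3
4 = 1*3 + 1
3 = 3*1 + 0
gcd = 1, so the inverse exists. Back-substitute:
1 = 4 − 3
1 = −11 + 3·4
1 = 3·191 − 52·11
1 = −52·202 + 55·191
1 = 55·1201 − 327·202
1 = −327·1403 + 382·1201
1 = 382·2604 − 709·1403
1 = −709·9215 + 2509·2604
1 = 2509·11819 − 3218·9215
So 9215·(-3218) ≡ 1 (mod 11819), and -3218 ≡ 8601 (mod 11819).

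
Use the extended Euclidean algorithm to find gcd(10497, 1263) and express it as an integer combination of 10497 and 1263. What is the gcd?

Apply Euclid's algorithm to 10497 and 1263:
10497 = 8*1263 + 393
1263 = 3*393 + 84
393 = 4*84 + 57
84 = 1*57 + 27
57 = 2*27 + 3
27 = 9*3 + 0
gcd(10497, 1263) = 3.
Back-substituting:
3 = 57 − 2·27
3 = −2·84 + 3·57
3 = 3·393 − 14·84
3 = −14·1263 + 45·393
3 = 45·10497 − 374·1263
So 3 = (45)·10497 + (-374)·1263.

3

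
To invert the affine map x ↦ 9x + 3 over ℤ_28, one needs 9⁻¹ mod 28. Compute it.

25

Extended Euclidean algorithm:
28 = 3·9 + 1
9 = 9·1 + 0
The gcd is 1. Working backward:
1 = 28 − 3·9
Hence 9⁻¹ ≡ -3 ≡ 25 (mod 28).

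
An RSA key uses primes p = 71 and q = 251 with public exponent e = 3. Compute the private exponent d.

φ(n) = (p−1)(q−1) = 70·250 = 17500.
Need d with 3·d ≡ 1 (mod 17500). Apply the extended Euclidean algorithm:
17500 = 5833*3 + 1
3 = 3*1 + 0
Back-substitute:
1 = 17500 − 5833·3
So 3·(-5833) ≡ 1 (mod 17500), hence d ≡ -5833 ≡ 11667 (mod 17500).

11667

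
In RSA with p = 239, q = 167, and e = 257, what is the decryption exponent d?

φ(n) = (p−1)(q−1) = 238·166 = 39508.
Need d with 257·d ≡ 1 (mod 39508). Apply the extended Euclidean algorithm:
39508 = 153×257 + 187
257 = 1×187 + 70
187 = 2×70 + 47
70 = 1×47 + 23
47 = 2×23 + 1
23 = 23×1 + 0
Back-substitute:
1 = 47 − 2·23
1 = −2·70 + 3·47
1 = 3·187 − 8·70
1 = −8·257 + 11·187
1 = 11·39508 − 1691·257
So 257·(-1691) ≡ 1 (mod 39508), hence d ≡ -1691 ≡ 37817 (mod 39508).

37817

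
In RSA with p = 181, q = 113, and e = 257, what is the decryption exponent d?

φ(n) = (p−1)(q−1) = 180·112 = 20160.
Need d with 257·d ≡ 1 (mod 20160). Apply the extended Euclidean algorithm:
20160 = 78×257 + 114
257 = 2×114 + 29
114 = 3×29 + 27
29 = 1×27 + 2
27 = 13×2 + 1
2 = 2×1 + 0
Back-substitute:
1 = 27 − 13·2
1 = −13·29 + 14·27
1 = 14·114 − 55·29
1 = −55·257 + 124·114
1 = 124·20160 − 9727·257
So 257·(-9727) ≡ 1 (mod 20160), hence d ≡ -9727 ≡ 10433 (mod 20160).

10433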